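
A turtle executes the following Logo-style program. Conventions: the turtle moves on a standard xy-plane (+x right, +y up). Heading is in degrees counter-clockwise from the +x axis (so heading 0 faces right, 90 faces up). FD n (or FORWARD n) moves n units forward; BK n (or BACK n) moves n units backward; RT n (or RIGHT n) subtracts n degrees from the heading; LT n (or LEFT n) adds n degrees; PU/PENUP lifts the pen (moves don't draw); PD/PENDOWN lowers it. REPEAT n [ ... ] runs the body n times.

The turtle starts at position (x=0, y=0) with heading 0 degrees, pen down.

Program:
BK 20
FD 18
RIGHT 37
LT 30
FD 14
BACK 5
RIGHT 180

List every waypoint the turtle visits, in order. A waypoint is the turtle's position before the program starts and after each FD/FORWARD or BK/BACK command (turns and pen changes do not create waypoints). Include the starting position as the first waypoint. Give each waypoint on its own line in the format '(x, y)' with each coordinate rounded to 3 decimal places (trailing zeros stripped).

Executing turtle program step by step:
Start: pos=(0,0), heading=0, pen down
BK 20: (0,0) -> (-20,0) [heading=0, draw]
FD 18: (-20,0) -> (-2,0) [heading=0, draw]
RT 37: heading 0 -> 323
LT 30: heading 323 -> 353
FD 14: (-2,0) -> (11.896,-1.706) [heading=353, draw]
BK 5: (11.896,-1.706) -> (6.933,-1.097) [heading=353, draw]
RT 180: heading 353 -> 173
Final: pos=(6.933,-1.097), heading=173, 4 segment(s) drawn
Waypoints (5 total):
(0, 0)
(-20, 0)
(-2, 0)
(11.896, -1.706)
(6.933, -1.097)

Answer: (0, 0)
(-20, 0)
(-2, 0)
(11.896, -1.706)
(6.933, -1.097)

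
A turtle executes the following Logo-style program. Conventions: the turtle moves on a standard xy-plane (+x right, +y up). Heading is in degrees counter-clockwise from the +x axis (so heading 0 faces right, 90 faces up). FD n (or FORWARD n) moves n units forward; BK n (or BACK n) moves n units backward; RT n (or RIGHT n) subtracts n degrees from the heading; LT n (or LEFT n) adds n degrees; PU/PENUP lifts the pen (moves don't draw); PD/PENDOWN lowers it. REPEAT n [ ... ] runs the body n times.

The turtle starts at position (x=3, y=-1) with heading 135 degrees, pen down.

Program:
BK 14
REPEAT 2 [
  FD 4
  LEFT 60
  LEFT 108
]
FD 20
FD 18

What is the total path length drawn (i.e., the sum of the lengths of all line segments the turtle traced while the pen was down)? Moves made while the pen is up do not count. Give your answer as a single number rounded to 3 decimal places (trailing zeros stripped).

Answer: 60

Derivation:
Executing turtle program step by step:
Start: pos=(3,-1), heading=135, pen down
BK 14: (3,-1) -> (12.899,-10.899) [heading=135, draw]
REPEAT 2 [
  -- iteration 1/2 --
  FD 4: (12.899,-10.899) -> (10.071,-8.071) [heading=135, draw]
  LT 60: heading 135 -> 195
  LT 108: heading 195 -> 303
  -- iteration 2/2 --
  FD 4: (10.071,-8.071) -> (12.25,-11.426) [heading=303, draw]
  LT 60: heading 303 -> 3
  LT 108: heading 3 -> 111
]
FD 20: (12.25,-11.426) -> (5.082,7.246) [heading=111, draw]
FD 18: (5.082,7.246) -> (-1.368,24.05) [heading=111, draw]
Final: pos=(-1.368,24.05), heading=111, 5 segment(s) drawn

Segment lengths:
  seg 1: (3,-1) -> (12.899,-10.899), length = 14
  seg 2: (12.899,-10.899) -> (10.071,-8.071), length = 4
  seg 3: (10.071,-8.071) -> (12.25,-11.426), length = 4
  seg 4: (12.25,-11.426) -> (5.082,7.246), length = 20
  seg 5: (5.082,7.246) -> (-1.368,24.05), length = 18
Total = 60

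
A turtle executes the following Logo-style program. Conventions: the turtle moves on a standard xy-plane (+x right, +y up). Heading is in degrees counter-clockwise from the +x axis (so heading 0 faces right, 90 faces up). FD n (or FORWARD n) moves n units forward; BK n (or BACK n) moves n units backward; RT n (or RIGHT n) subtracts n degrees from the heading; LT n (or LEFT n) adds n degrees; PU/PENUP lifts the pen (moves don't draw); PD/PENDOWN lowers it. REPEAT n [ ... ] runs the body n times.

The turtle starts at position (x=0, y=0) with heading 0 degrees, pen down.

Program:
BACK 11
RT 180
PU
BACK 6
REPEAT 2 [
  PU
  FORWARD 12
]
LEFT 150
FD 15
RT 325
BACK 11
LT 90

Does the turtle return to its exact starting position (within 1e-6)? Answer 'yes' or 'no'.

Executing turtle program step by step:
Start: pos=(0,0), heading=0, pen down
BK 11: (0,0) -> (-11,0) [heading=0, draw]
RT 180: heading 0 -> 180
PU: pen up
BK 6: (-11,0) -> (-5,0) [heading=180, move]
REPEAT 2 [
  -- iteration 1/2 --
  PU: pen up
  FD 12: (-5,0) -> (-17,0) [heading=180, move]
  -- iteration 2/2 --
  PU: pen up
  FD 12: (-17,0) -> (-29,0) [heading=180, move]
]
LT 150: heading 180 -> 330
FD 15: (-29,0) -> (-16.01,-7.5) [heading=330, move]
RT 325: heading 330 -> 5
BK 11: (-16.01,-7.5) -> (-26.968,-8.459) [heading=5, move]
LT 90: heading 5 -> 95
Final: pos=(-26.968,-8.459), heading=95, 1 segment(s) drawn

Start position: (0, 0)
Final position: (-26.968, -8.459)
Distance = 28.263; >= 1e-6 -> NOT closed

Answer: no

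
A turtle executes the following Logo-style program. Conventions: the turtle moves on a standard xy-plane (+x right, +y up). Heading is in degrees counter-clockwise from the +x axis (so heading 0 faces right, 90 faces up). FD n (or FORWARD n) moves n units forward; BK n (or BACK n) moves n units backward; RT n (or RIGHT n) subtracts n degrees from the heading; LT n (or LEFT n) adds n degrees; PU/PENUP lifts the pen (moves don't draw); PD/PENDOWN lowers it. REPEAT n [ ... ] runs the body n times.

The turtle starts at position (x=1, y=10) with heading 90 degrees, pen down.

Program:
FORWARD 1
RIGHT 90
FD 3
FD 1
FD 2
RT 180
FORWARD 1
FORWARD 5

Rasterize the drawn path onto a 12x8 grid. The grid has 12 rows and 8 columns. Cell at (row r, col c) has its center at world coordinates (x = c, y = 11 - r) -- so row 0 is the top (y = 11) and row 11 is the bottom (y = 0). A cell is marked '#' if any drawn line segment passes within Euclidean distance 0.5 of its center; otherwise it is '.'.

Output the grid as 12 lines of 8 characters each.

Segment 0: (1,10) -> (1,11)
Segment 1: (1,11) -> (4,11)
Segment 2: (4,11) -> (5,11)
Segment 3: (5,11) -> (7,11)
Segment 4: (7,11) -> (6,11)
Segment 5: (6,11) -> (1,11)

Answer: .#######
.#......
........
........
........
........
........
........
........
........
........
........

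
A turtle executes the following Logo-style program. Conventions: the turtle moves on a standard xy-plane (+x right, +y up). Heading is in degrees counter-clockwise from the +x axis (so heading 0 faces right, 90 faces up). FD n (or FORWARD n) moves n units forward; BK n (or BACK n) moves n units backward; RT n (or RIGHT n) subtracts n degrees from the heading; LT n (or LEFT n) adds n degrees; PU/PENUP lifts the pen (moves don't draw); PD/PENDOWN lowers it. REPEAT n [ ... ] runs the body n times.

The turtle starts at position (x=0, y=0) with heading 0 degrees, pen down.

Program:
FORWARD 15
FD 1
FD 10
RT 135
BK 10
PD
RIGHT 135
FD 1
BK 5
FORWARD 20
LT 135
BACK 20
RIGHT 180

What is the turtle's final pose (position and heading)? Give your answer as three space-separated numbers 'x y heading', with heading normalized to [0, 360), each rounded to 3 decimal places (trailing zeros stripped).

Executing turtle program step by step:
Start: pos=(0,0), heading=0, pen down
FD 15: (0,0) -> (15,0) [heading=0, draw]
FD 1: (15,0) -> (16,0) [heading=0, draw]
FD 10: (16,0) -> (26,0) [heading=0, draw]
RT 135: heading 0 -> 225
BK 10: (26,0) -> (33.071,7.071) [heading=225, draw]
PD: pen down
RT 135: heading 225 -> 90
FD 1: (33.071,7.071) -> (33.071,8.071) [heading=90, draw]
BK 5: (33.071,8.071) -> (33.071,3.071) [heading=90, draw]
FD 20: (33.071,3.071) -> (33.071,23.071) [heading=90, draw]
LT 135: heading 90 -> 225
BK 20: (33.071,23.071) -> (47.213,37.213) [heading=225, draw]
RT 180: heading 225 -> 45
Final: pos=(47.213,37.213), heading=45, 8 segment(s) drawn

Answer: 47.213 37.213 45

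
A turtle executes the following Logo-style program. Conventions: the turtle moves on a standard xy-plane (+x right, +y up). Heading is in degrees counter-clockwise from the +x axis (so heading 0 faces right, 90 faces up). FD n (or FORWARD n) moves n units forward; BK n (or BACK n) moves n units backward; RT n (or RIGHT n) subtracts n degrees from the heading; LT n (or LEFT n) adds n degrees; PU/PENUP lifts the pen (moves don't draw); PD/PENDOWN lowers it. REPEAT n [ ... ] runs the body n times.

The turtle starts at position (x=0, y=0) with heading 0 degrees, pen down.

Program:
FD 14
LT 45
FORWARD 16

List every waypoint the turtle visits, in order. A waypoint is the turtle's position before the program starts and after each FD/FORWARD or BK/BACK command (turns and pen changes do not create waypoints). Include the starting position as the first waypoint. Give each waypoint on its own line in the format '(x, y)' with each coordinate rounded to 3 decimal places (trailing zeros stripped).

Answer: (0, 0)
(14, 0)
(25.314, 11.314)

Derivation:
Executing turtle program step by step:
Start: pos=(0,0), heading=0, pen down
FD 14: (0,0) -> (14,0) [heading=0, draw]
LT 45: heading 0 -> 45
FD 16: (14,0) -> (25.314,11.314) [heading=45, draw]
Final: pos=(25.314,11.314), heading=45, 2 segment(s) drawn
Waypoints (3 total):
(0, 0)
(14, 0)
(25.314, 11.314)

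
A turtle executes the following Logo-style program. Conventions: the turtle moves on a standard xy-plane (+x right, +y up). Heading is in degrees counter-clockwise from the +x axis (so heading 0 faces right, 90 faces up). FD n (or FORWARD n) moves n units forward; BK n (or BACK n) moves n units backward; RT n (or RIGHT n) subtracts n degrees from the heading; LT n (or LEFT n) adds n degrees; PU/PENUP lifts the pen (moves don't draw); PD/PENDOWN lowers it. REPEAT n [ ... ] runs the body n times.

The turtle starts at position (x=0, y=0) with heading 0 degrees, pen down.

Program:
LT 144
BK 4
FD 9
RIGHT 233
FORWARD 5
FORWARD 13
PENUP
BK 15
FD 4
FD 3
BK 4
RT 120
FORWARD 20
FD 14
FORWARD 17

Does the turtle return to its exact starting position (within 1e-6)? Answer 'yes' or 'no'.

Answer: no

Derivation:
Executing turtle program step by step:
Start: pos=(0,0), heading=0, pen down
LT 144: heading 0 -> 144
BK 4: (0,0) -> (3.236,-2.351) [heading=144, draw]
FD 9: (3.236,-2.351) -> (-4.045,2.939) [heading=144, draw]
RT 233: heading 144 -> 271
FD 5: (-4.045,2.939) -> (-3.958,-2.06) [heading=271, draw]
FD 13: (-3.958,-2.06) -> (-3.731,-15.058) [heading=271, draw]
PU: pen up
BK 15: (-3.731,-15.058) -> (-3.993,-0.061) [heading=271, move]
FD 4: (-3.993,-0.061) -> (-3.923,-4.06) [heading=271, move]
FD 3: (-3.923,-4.06) -> (-3.871,-7.06) [heading=271, move]
BK 4: (-3.871,-7.06) -> (-3.94,-3.06) [heading=271, move]
RT 120: heading 271 -> 151
FD 20: (-3.94,-3.06) -> (-21.433,6.636) [heading=151, move]
FD 14: (-21.433,6.636) -> (-33.677,13.423) [heading=151, move]
FD 17: (-33.677,13.423) -> (-48.546,21.665) [heading=151, move]
Final: pos=(-48.546,21.665), heading=151, 4 segment(s) drawn

Start position: (0, 0)
Final position: (-48.546, 21.665)
Distance = 53.161; >= 1e-6 -> NOT closed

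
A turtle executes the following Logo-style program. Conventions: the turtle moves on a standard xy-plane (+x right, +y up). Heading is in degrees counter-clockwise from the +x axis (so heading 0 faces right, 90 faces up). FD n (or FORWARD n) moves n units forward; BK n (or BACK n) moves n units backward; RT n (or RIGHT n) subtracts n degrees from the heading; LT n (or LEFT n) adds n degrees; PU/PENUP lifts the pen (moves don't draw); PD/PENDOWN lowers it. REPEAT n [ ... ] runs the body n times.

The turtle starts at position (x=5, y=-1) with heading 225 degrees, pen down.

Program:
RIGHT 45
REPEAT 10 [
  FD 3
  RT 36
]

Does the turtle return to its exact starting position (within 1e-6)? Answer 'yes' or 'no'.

Executing turtle program step by step:
Start: pos=(5,-1), heading=225, pen down
RT 45: heading 225 -> 180
REPEAT 10 [
  -- iteration 1/10 --
  FD 3: (5,-1) -> (2,-1) [heading=180, draw]
  RT 36: heading 180 -> 144
  -- iteration 2/10 --
  FD 3: (2,-1) -> (-0.427,0.763) [heading=144, draw]
  RT 36: heading 144 -> 108
  -- iteration 3/10 --
  FD 3: (-0.427,0.763) -> (-1.354,3.617) [heading=108, draw]
  RT 36: heading 108 -> 72
  -- iteration 4/10 --
  FD 3: (-1.354,3.617) -> (-0.427,6.47) [heading=72, draw]
  RT 36: heading 72 -> 36
  -- iteration 5/10 --
  FD 3: (-0.427,6.47) -> (2,8.233) [heading=36, draw]
  RT 36: heading 36 -> 0
  -- iteration 6/10 --
  FD 3: (2,8.233) -> (5,8.233) [heading=0, draw]
  RT 36: heading 0 -> 324
  -- iteration 7/10 --
  FD 3: (5,8.233) -> (7.427,6.47) [heading=324, draw]
  RT 36: heading 324 -> 288
  -- iteration 8/10 --
  FD 3: (7.427,6.47) -> (8.354,3.617) [heading=288, draw]
  RT 36: heading 288 -> 252
  -- iteration 9/10 --
  FD 3: (8.354,3.617) -> (7.427,0.763) [heading=252, draw]
  RT 36: heading 252 -> 216
  -- iteration 10/10 --
  FD 3: (7.427,0.763) -> (5,-1) [heading=216, draw]
  RT 36: heading 216 -> 180
]
Final: pos=(5,-1), heading=180, 10 segment(s) drawn

Start position: (5, -1)
Final position: (5, -1)
Distance = 0; < 1e-6 -> CLOSED

Answer: yes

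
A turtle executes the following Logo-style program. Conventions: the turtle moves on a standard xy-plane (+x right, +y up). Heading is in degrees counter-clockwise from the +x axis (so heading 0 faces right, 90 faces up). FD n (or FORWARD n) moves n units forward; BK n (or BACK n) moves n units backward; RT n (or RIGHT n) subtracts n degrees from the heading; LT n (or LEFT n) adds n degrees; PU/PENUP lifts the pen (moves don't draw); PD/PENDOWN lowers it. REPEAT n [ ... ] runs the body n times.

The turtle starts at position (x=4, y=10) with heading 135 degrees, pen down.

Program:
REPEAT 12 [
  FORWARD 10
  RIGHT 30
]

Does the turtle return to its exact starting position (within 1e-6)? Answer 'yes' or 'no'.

Answer: yes

Derivation:
Executing turtle program step by step:
Start: pos=(4,10), heading=135, pen down
REPEAT 12 [
  -- iteration 1/12 --
  FD 10: (4,10) -> (-3.071,17.071) [heading=135, draw]
  RT 30: heading 135 -> 105
  -- iteration 2/12 --
  FD 10: (-3.071,17.071) -> (-5.659,26.73) [heading=105, draw]
  RT 30: heading 105 -> 75
  -- iteration 3/12 --
  FD 10: (-5.659,26.73) -> (-3.071,36.39) [heading=75, draw]
  RT 30: heading 75 -> 45
  -- iteration 4/12 --
  FD 10: (-3.071,36.39) -> (4,43.461) [heading=45, draw]
  RT 30: heading 45 -> 15
  -- iteration 5/12 --
  FD 10: (4,43.461) -> (13.659,46.049) [heading=15, draw]
  RT 30: heading 15 -> 345
  -- iteration 6/12 --
  FD 10: (13.659,46.049) -> (23.319,43.461) [heading=345, draw]
  RT 30: heading 345 -> 315
  -- iteration 7/12 --
  FD 10: (23.319,43.461) -> (30.39,36.39) [heading=315, draw]
  RT 30: heading 315 -> 285
  -- iteration 8/12 --
  FD 10: (30.39,36.39) -> (32.978,26.73) [heading=285, draw]
  RT 30: heading 285 -> 255
  -- iteration 9/12 --
  FD 10: (32.978,26.73) -> (30.39,17.071) [heading=255, draw]
  RT 30: heading 255 -> 225
  -- iteration 10/12 --
  FD 10: (30.39,17.071) -> (23.319,10) [heading=225, draw]
  RT 30: heading 225 -> 195
  -- iteration 11/12 --
  FD 10: (23.319,10) -> (13.659,7.412) [heading=195, draw]
  RT 30: heading 195 -> 165
  -- iteration 12/12 --
  FD 10: (13.659,7.412) -> (4,10) [heading=165, draw]
  RT 30: heading 165 -> 135
]
Final: pos=(4,10), heading=135, 12 segment(s) drawn

Start position: (4, 10)
Final position: (4, 10)
Distance = 0; < 1e-6 -> CLOSED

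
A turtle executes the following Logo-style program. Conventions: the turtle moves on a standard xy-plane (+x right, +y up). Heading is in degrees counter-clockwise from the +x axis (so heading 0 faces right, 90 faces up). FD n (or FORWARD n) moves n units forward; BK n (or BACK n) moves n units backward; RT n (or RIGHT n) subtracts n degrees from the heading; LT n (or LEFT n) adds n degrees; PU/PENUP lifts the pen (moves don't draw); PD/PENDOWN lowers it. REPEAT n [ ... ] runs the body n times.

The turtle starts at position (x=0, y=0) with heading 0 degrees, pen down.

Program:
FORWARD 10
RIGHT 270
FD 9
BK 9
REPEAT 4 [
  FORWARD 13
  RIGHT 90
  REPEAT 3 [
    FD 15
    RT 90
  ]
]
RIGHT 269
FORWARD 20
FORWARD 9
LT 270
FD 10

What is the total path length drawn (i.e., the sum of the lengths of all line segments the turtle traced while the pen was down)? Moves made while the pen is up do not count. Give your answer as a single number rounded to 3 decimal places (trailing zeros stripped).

Executing turtle program step by step:
Start: pos=(0,0), heading=0, pen down
FD 10: (0,0) -> (10,0) [heading=0, draw]
RT 270: heading 0 -> 90
FD 9: (10,0) -> (10,9) [heading=90, draw]
BK 9: (10,9) -> (10,0) [heading=90, draw]
REPEAT 4 [
  -- iteration 1/4 --
  FD 13: (10,0) -> (10,13) [heading=90, draw]
  RT 90: heading 90 -> 0
  REPEAT 3 [
    -- iteration 1/3 --
    FD 15: (10,13) -> (25,13) [heading=0, draw]
    RT 90: heading 0 -> 270
    -- iteration 2/3 --
    FD 15: (25,13) -> (25,-2) [heading=270, draw]
    RT 90: heading 270 -> 180
    -- iteration 3/3 --
    FD 15: (25,-2) -> (10,-2) [heading=180, draw]
    RT 90: heading 180 -> 90
  ]
  -- iteration 2/4 --
  FD 13: (10,-2) -> (10,11) [heading=90, draw]
  RT 90: heading 90 -> 0
  REPEAT 3 [
    -- iteration 1/3 --
    FD 15: (10,11) -> (25,11) [heading=0, draw]
    RT 90: heading 0 -> 270
    -- iteration 2/3 --
    FD 15: (25,11) -> (25,-4) [heading=270, draw]
    RT 90: heading 270 -> 180
    -- iteration 3/3 --
    FD 15: (25,-4) -> (10,-4) [heading=180, draw]
    RT 90: heading 180 -> 90
  ]
  -- iteration 3/4 --
  FD 13: (10,-4) -> (10,9) [heading=90, draw]
  RT 90: heading 90 -> 0
  REPEAT 3 [
    -- iteration 1/3 --
    FD 15: (10,9) -> (25,9) [heading=0, draw]
    RT 90: heading 0 -> 270
    -- iteration 2/3 --
    FD 15: (25,9) -> (25,-6) [heading=270, draw]
    RT 90: heading 270 -> 180
    -- iteration 3/3 --
    FD 15: (25,-6) -> (10,-6) [heading=180, draw]
    RT 90: heading 180 -> 90
  ]
  -- iteration 4/4 --
  FD 13: (10,-6) -> (10,7) [heading=90, draw]
  RT 90: heading 90 -> 0
  REPEAT 3 [
    -- iteration 1/3 --
    FD 15: (10,7) -> (25,7) [heading=0, draw]
    RT 90: heading 0 -> 270
    -- iteration 2/3 --
    FD 15: (25,7) -> (25,-8) [heading=270, draw]
    RT 90: heading 270 -> 180
    -- iteration 3/3 --
    FD 15: (25,-8) -> (10,-8) [heading=180, draw]
    RT 90: heading 180 -> 90
  ]
]
RT 269: heading 90 -> 181
FD 20: (10,-8) -> (-9.997,-8.349) [heading=181, draw]
FD 9: (-9.997,-8.349) -> (-18.996,-8.506) [heading=181, draw]
LT 270: heading 181 -> 91
FD 10: (-18.996,-8.506) -> (-19.17,1.492) [heading=91, draw]
Final: pos=(-19.17,1.492), heading=91, 22 segment(s) drawn

Segment lengths:
  seg 1: (0,0) -> (10,0), length = 10
  seg 2: (10,0) -> (10,9), length = 9
  seg 3: (10,9) -> (10,0), length = 9
  seg 4: (10,0) -> (10,13), length = 13
  seg 5: (10,13) -> (25,13), length = 15
  seg 6: (25,13) -> (25,-2), length = 15
  seg 7: (25,-2) -> (10,-2), length = 15
  seg 8: (10,-2) -> (10,11), length = 13
  seg 9: (10,11) -> (25,11), length = 15
  seg 10: (25,11) -> (25,-4), length = 15
  seg 11: (25,-4) -> (10,-4), length = 15
  seg 12: (10,-4) -> (10,9), length = 13
  seg 13: (10,9) -> (25,9), length = 15
  seg 14: (25,9) -> (25,-6), length = 15
  seg 15: (25,-6) -> (10,-6), length = 15
  seg 16: (10,-6) -> (10,7), length = 13
  seg 17: (10,7) -> (25,7), length = 15
  seg 18: (25,7) -> (25,-8), length = 15
  seg 19: (25,-8) -> (10,-8), length = 15
  seg 20: (10,-8) -> (-9.997,-8.349), length = 20
  seg 21: (-9.997,-8.349) -> (-18.996,-8.506), length = 9
  seg 22: (-18.996,-8.506) -> (-19.17,1.492), length = 10
Total = 299

Answer: 299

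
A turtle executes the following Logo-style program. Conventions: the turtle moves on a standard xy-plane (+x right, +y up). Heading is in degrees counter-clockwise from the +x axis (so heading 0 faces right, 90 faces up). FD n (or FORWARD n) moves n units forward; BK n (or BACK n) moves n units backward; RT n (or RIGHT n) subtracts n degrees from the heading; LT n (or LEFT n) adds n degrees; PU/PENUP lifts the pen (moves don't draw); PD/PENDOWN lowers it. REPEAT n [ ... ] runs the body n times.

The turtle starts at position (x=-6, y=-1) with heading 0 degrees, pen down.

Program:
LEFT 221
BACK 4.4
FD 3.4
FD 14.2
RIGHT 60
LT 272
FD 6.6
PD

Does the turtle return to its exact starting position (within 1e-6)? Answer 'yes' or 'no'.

Answer: no

Derivation:
Executing turtle program step by step:
Start: pos=(-6,-1), heading=0, pen down
LT 221: heading 0 -> 221
BK 4.4: (-6,-1) -> (-2.679,1.887) [heading=221, draw]
FD 3.4: (-2.679,1.887) -> (-5.245,-0.344) [heading=221, draw]
FD 14.2: (-5.245,-0.344) -> (-15.962,-9.66) [heading=221, draw]
RT 60: heading 221 -> 161
LT 272: heading 161 -> 73
FD 6.6: (-15.962,-9.66) -> (-14.033,-3.348) [heading=73, draw]
PD: pen down
Final: pos=(-14.033,-3.348), heading=73, 4 segment(s) drawn

Start position: (-6, -1)
Final position: (-14.033, -3.348)
Distance = 8.369; >= 1e-6 -> NOT closed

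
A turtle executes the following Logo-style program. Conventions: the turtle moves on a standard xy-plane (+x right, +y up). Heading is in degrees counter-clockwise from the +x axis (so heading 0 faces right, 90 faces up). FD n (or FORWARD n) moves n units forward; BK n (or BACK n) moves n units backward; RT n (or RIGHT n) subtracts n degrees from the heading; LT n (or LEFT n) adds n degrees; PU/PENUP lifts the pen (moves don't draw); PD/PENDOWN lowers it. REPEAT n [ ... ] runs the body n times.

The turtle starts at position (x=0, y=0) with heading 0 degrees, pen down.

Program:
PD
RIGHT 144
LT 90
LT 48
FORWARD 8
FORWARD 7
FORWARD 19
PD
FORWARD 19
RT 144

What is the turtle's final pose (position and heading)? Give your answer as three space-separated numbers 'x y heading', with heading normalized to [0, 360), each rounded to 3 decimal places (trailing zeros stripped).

Answer: 52.71 -5.54 210

Derivation:
Executing turtle program step by step:
Start: pos=(0,0), heading=0, pen down
PD: pen down
RT 144: heading 0 -> 216
LT 90: heading 216 -> 306
LT 48: heading 306 -> 354
FD 8: (0,0) -> (7.956,-0.836) [heading=354, draw]
FD 7: (7.956,-0.836) -> (14.918,-1.568) [heading=354, draw]
FD 19: (14.918,-1.568) -> (33.814,-3.554) [heading=354, draw]
PD: pen down
FD 19: (33.814,-3.554) -> (52.71,-5.54) [heading=354, draw]
RT 144: heading 354 -> 210
Final: pos=(52.71,-5.54), heading=210, 4 segment(s) drawn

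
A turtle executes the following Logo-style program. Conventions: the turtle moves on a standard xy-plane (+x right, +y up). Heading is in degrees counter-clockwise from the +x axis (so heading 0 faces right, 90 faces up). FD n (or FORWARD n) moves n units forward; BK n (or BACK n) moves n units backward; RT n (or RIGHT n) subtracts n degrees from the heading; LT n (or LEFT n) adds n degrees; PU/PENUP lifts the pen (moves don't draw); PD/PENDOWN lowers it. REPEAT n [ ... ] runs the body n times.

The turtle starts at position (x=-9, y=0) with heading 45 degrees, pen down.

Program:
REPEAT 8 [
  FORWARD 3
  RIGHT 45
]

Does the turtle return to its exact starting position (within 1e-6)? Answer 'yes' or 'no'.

Executing turtle program step by step:
Start: pos=(-9,0), heading=45, pen down
REPEAT 8 [
  -- iteration 1/8 --
  FD 3: (-9,0) -> (-6.879,2.121) [heading=45, draw]
  RT 45: heading 45 -> 0
  -- iteration 2/8 --
  FD 3: (-6.879,2.121) -> (-3.879,2.121) [heading=0, draw]
  RT 45: heading 0 -> 315
  -- iteration 3/8 --
  FD 3: (-3.879,2.121) -> (-1.757,0) [heading=315, draw]
  RT 45: heading 315 -> 270
  -- iteration 4/8 --
  FD 3: (-1.757,0) -> (-1.757,-3) [heading=270, draw]
  RT 45: heading 270 -> 225
  -- iteration 5/8 --
  FD 3: (-1.757,-3) -> (-3.879,-5.121) [heading=225, draw]
  RT 45: heading 225 -> 180
  -- iteration 6/8 --
  FD 3: (-3.879,-5.121) -> (-6.879,-5.121) [heading=180, draw]
  RT 45: heading 180 -> 135
  -- iteration 7/8 --
  FD 3: (-6.879,-5.121) -> (-9,-3) [heading=135, draw]
  RT 45: heading 135 -> 90
  -- iteration 8/8 --
  FD 3: (-9,-3) -> (-9,0) [heading=90, draw]
  RT 45: heading 90 -> 45
]
Final: pos=(-9,0), heading=45, 8 segment(s) drawn

Start position: (-9, 0)
Final position: (-9, 0)
Distance = 0; < 1e-6 -> CLOSED

Answer: yes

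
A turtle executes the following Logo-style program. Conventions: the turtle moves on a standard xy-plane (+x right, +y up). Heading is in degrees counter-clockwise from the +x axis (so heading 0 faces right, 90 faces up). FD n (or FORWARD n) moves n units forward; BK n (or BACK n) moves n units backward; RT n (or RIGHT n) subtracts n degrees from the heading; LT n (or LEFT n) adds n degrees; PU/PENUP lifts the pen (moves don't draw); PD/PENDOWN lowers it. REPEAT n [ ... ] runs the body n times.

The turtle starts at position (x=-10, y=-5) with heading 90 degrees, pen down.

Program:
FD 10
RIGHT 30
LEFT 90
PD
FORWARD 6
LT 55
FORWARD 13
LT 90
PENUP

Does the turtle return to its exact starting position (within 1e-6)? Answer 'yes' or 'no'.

Answer: no

Derivation:
Executing turtle program step by step:
Start: pos=(-10,-5), heading=90, pen down
FD 10: (-10,-5) -> (-10,5) [heading=90, draw]
RT 30: heading 90 -> 60
LT 90: heading 60 -> 150
PD: pen down
FD 6: (-10,5) -> (-15.196,8) [heading=150, draw]
LT 55: heading 150 -> 205
FD 13: (-15.196,8) -> (-26.978,2.506) [heading=205, draw]
LT 90: heading 205 -> 295
PU: pen up
Final: pos=(-26.978,2.506), heading=295, 3 segment(s) drawn

Start position: (-10, -5)
Final position: (-26.978, 2.506)
Distance = 18.563; >= 1e-6 -> NOT closed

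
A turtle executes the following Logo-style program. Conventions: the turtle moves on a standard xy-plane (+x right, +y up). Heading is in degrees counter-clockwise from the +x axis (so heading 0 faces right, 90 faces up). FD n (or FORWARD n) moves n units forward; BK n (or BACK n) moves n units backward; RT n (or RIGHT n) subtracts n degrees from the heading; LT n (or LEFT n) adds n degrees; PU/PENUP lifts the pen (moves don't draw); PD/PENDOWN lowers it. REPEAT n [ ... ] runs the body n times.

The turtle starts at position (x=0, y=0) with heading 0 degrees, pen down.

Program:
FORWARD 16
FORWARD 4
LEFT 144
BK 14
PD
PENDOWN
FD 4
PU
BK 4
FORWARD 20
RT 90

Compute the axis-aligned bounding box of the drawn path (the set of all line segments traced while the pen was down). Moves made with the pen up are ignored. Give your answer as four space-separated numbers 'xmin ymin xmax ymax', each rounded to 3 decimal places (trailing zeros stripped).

Answer: 0 -8.229 31.326 0

Derivation:
Executing turtle program step by step:
Start: pos=(0,0), heading=0, pen down
FD 16: (0,0) -> (16,0) [heading=0, draw]
FD 4: (16,0) -> (20,0) [heading=0, draw]
LT 144: heading 0 -> 144
BK 14: (20,0) -> (31.326,-8.229) [heading=144, draw]
PD: pen down
PD: pen down
FD 4: (31.326,-8.229) -> (28.09,-5.878) [heading=144, draw]
PU: pen up
BK 4: (28.09,-5.878) -> (31.326,-8.229) [heading=144, move]
FD 20: (31.326,-8.229) -> (15.146,3.527) [heading=144, move]
RT 90: heading 144 -> 54
Final: pos=(15.146,3.527), heading=54, 4 segment(s) drawn

Segment endpoints: x in {0, 16, 20, 28.09, 31.326}, y in {-8.229, -5.878, 0}
xmin=0, ymin=-8.229, xmax=31.326, ymax=0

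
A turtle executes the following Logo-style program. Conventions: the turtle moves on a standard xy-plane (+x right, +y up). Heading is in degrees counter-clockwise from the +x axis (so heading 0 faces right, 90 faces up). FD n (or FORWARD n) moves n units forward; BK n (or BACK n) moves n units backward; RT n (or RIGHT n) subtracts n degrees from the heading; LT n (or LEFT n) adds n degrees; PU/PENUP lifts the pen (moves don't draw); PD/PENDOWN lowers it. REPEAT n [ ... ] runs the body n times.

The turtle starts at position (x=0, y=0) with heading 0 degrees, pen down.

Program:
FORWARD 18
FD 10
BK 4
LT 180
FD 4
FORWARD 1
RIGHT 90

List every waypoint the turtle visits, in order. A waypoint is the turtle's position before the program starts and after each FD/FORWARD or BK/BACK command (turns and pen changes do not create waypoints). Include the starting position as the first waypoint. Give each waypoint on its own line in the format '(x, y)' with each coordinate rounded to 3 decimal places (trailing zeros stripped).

Executing turtle program step by step:
Start: pos=(0,0), heading=0, pen down
FD 18: (0,0) -> (18,0) [heading=0, draw]
FD 10: (18,0) -> (28,0) [heading=0, draw]
BK 4: (28,0) -> (24,0) [heading=0, draw]
LT 180: heading 0 -> 180
FD 4: (24,0) -> (20,0) [heading=180, draw]
FD 1: (20,0) -> (19,0) [heading=180, draw]
RT 90: heading 180 -> 90
Final: pos=(19,0), heading=90, 5 segment(s) drawn
Waypoints (6 total):
(0, 0)
(18, 0)
(28, 0)
(24, 0)
(20, 0)
(19, 0)

Answer: (0, 0)
(18, 0)
(28, 0)
(24, 0)
(20, 0)
(19, 0)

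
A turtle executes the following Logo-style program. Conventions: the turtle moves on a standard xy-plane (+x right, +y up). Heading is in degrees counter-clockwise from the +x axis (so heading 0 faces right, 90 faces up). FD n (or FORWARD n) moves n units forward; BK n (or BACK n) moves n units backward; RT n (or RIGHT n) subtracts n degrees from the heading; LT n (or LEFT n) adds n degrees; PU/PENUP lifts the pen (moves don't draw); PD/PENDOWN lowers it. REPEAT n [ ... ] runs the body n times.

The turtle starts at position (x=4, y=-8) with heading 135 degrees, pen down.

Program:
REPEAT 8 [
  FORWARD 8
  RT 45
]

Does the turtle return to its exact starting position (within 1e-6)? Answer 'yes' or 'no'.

Executing turtle program step by step:
Start: pos=(4,-8), heading=135, pen down
REPEAT 8 [
  -- iteration 1/8 --
  FD 8: (4,-8) -> (-1.657,-2.343) [heading=135, draw]
  RT 45: heading 135 -> 90
  -- iteration 2/8 --
  FD 8: (-1.657,-2.343) -> (-1.657,5.657) [heading=90, draw]
  RT 45: heading 90 -> 45
  -- iteration 3/8 --
  FD 8: (-1.657,5.657) -> (4,11.314) [heading=45, draw]
  RT 45: heading 45 -> 0
  -- iteration 4/8 --
  FD 8: (4,11.314) -> (12,11.314) [heading=0, draw]
  RT 45: heading 0 -> 315
  -- iteration 5/8 --
  FD 8: (12,11.314) -> (17.657,5.657) [heading=315, draw]
  RT 45: heading 315 -> 270
  -- iteration 6/8 --
  FD 8: (17.657,5.657) -> (17.657,-2.343) [heading=270, draw]
  RT 45: heading 270 -> 225
  -- iteration 7/8 --
  FD 8: (17.657,-2.343) -> (12,-8) [heading=225, draw]
  RT 45: heading 225 -> 180
  -- iteration 8/8 --
  FD 8: (12,-8) -> (4,-8) [heading=180, draw]
  RT 45: heading 180 -> 135
]
Final: pos=(4,-8), heading=135, 8 segment(s) drawn

Start position: (4, -8)
Final position: (4, -8)
Distance = 0; < 1e-6 -> CLOSED

Answer: yes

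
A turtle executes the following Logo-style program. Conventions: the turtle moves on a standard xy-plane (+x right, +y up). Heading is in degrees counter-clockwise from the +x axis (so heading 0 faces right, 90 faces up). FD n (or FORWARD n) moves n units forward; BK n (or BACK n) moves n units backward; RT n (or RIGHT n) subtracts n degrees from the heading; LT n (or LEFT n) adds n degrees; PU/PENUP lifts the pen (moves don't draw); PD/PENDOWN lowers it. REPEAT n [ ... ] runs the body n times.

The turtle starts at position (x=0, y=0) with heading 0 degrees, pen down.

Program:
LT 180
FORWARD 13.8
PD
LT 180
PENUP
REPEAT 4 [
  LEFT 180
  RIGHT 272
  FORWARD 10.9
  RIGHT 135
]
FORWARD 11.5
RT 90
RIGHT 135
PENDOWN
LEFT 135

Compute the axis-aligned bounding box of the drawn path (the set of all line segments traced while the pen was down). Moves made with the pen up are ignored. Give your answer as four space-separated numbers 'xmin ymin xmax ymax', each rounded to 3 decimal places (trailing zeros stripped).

Executing turtle program step by step:
Start: pos=(0,0), heading=0, pen down
LT 180: heading 0 -> 180
FD 13.8: (0,0) -> (-13.8,0) [heading=180, draw]
PD: pen down
LT 180: heading 180 -> 0
PU: pen up
REPEAT 4 [
  -- iteration 1/4 --
  LT 180: heading 0 -> 180
  RT 272: heading 180 -> 268
  FD 10.9: (-13.8,0) -> (-14.18,-10.893) [heading=268, move]
  RT 135: heading 268 -> 133
  -- iteration 2/4 --
  LT 180: heading 133 -> 313
  RT 272: heading 313 -> 41
  FD 10.9: (-14.18,-10.893) -> (-5.954,-3.742) [heading=41, move]
  RT 135: heading 41 -> 266
  -- iteration 3/4 --
  LT 180: heading 266 -> 86
  RT 272: heading 86 -> 174
  FD 10.9: (-5.954,-3.742) -> (-16.794,-2.603) [heading=174, move]
  RT 135: heading 174 -> 39
  -- iteration 4/4 --
  LT 180: heading 39 -> 219
  RT 272: heading 219 -> 307
  FD 10.9: (-16.794,-2.603) -> (-10.235,-11.308) [heading=307, move]
  RT 135: heading 307 -> 172
]
FD 11.5: (-10.235,-11.308) -> (-21.623,-9.708) [heading=172, move]
RT 90: heading 172 -> 82
RT 135: heading 82 -> 307
PD: pen down
LT 135: heading 307 -> 82
Final: pos=(-21.623,-9.708), heading=82, 1 segment(s) drawn

Segment endpoints: x in {-13.8, 0}, y in {0, 0}
xmin=-13.8, ymin=0, xmax=0, ymax=0

Answer: -13.8 0 0 0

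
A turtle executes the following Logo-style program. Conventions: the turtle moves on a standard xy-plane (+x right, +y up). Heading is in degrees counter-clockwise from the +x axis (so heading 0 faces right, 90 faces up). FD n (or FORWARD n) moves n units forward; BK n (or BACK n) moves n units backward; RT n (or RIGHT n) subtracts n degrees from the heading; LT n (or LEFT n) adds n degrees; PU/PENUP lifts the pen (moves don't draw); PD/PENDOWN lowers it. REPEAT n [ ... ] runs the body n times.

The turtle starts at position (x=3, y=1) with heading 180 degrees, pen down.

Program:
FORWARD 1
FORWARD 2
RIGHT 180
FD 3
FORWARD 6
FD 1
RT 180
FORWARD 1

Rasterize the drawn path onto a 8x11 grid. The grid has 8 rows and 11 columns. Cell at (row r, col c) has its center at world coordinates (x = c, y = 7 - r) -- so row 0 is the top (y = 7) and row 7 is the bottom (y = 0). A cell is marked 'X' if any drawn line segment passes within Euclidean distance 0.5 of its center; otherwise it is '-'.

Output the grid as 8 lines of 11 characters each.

Answer: -----------
-----------
-----------
-----------
-----------
-----------
XXXXXXXXXXX
-----------

Derivation:
Segment 0: (3,1) -> (2,1)
Segment 1: (2,1) -> (0,1)
Segment 2: (0,1) -> (3,1)
Segment 3: (3,1) -> (9,1)
Segment 4: (9,1) -> (10,1)
Segment 5: (10,1) -> (9,1)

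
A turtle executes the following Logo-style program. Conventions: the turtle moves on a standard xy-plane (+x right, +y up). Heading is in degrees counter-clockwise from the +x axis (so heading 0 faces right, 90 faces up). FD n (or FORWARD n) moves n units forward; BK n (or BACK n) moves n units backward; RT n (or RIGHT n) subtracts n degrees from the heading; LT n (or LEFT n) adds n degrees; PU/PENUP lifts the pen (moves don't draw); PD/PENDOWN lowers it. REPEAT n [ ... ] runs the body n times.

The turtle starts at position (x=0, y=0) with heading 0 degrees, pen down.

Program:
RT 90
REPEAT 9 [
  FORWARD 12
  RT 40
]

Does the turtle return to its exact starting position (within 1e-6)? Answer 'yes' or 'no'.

Answer: yes

Derivation:
Executing turtle program step by step:
Start: pos=(0,0), heading=0, pen down
RT 90: heading 0 -> 270
REPEAT 9 [
  -- iteration 1/9 --
  FD 12: (0,0) -> (0,-12) [heading=270, draw]
  RT 40: heading 270 -> 230
  -- iteration 2/9 --
  FD 12: (0,-12) -> (-7.713,-21.193) [heading=230, draw]
  RT 40: heading 230 -> 190
  -- iteration 3/9 --
  FD 12: (-7.713,-21.193) -> (-19.531,-23.276) [heading=190, draw]
  RT 40: heading 190 -> 150
  -- iteration 4/9 --
  FD 12: (-19.531,-23.276) -> (-29.923,-17.276) [heading=150, draw]
  RT 40: heading 150 -> 110
  -- iteration 5/9 --
  FD 12: (-29.923,-17.276) -> (-34.028,-6) [heading=110, draw]
  RT 40: heading 110 -> 70
  -- iteration 6/9 --
  FD 12: (-34.028,-6) -> (-29.923,5.276) [heading=70, draw]
  RT 40: heading 70 -> 30
  -- iteration 7/9 --
  FD 12: (-29.923,5.276) -> (-19.531,11.276) [heading=30, draw]
  RT 40: heading 30 -> 350
  -- iteration 8/9 --
  FD 12: (-19.531,11.276) -> (-7.713,9.193) [heading=350, draw]
  RT 40: heading 350 -> 310
  -- iteration 9/9 --
  FD 12: (-7.713,9.193) -> (0,0) [heading=310, draw]
  RT 40: heading 310 -> 270
]
Final: pos=(0,0), heading=270, 9 segment(s) drawn

Start position: (0, 0)
Final position: (0, 0)
Distance = 0; < 1e-6 -> CLOSED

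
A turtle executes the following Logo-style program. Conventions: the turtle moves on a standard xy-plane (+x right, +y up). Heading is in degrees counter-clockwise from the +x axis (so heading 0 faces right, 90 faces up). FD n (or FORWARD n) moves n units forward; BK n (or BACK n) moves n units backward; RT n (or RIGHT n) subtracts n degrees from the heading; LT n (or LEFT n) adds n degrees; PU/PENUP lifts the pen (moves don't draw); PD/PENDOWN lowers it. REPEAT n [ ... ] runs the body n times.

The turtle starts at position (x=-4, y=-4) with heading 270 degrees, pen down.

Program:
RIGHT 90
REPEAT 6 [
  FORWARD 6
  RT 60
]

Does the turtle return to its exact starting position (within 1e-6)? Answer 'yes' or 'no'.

Executing turtle program step by step:
Start: pos=(-4,-4), heading=270, pen down
RT 90: heading 270 -> 180
REPEAT 6 [
  -- iteration 1/6 --
  FD 6: (-4,-4) -> (-10,-4) [heading=180, draw]
  RT 60: heading 180 -> 120
  -- iteration 2/6 --
  FD 6: (-10,-4) -> (-13,1.196) [heading=120, draw]
  RT 60: heading 120 -> 60
  -- iteration 3/6 --
  FD 6: (-13,1.196) -> (-10,6.392) [heading=60, draw]
  RT 60: heading 60 -> 0
  -- iteration 4/6 --
  FD 6: (-10,6.392) -> (-4,6.392) [heading=0, draw]
  RT 60: heading 0 -> 300
  -- iteration 5/6 --
  FD 6: (-4,6.392) -> (-1,1.196) [heading=300, draw]
  RT 60: heading 300 -> 240
  -- iteration 6/6 --
  FD 6: (-1,1.196) -> (-4,-4) [heading=240, draw]
  RT 60: heading 240 -> 180
]
Final: pos=(-4,-4), heading=180, 6 segment(s) drawn

Start position: (-4, -4)
Final position: (-4, -4)
Distance = 0; < 1e-6 -> CLOSED

Answer: yes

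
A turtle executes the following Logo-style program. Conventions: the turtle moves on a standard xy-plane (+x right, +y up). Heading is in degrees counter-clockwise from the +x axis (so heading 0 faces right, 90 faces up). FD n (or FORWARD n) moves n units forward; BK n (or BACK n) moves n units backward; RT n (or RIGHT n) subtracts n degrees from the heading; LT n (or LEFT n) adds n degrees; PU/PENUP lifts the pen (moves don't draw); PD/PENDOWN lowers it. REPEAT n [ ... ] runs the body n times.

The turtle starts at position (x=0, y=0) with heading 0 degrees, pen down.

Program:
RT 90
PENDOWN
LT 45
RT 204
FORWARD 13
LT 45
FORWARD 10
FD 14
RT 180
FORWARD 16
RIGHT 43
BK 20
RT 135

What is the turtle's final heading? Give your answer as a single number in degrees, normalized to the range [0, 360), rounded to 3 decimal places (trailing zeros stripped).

Answer: 158

Derivation:
Executing turtle program step by step:
Start: pos=(0,0), heading=0, pen down
RT 90: heading 0 -> 270
PD: pen down
LT 45: heading 270 -> 315
RT 204: heading 315 -> 111
FD 13: (0,0) -> (-4.659,12.137) [heading=111, draw]
LT 45: heading 111 -> 156
FD 10: (-4.659,12.137) -> (-13.794,16.204) [heading=156, draw]
FD 14: (-13.794,16.204) -> (-26.584,21.898) [heading=156, draw]
RT 180: heading 156 -> 336
FD 16: (-26.584,21.898) -> (-11.967,15.39) [heading=336, draw]
RT 43: heading 336 -> 293
BK 20: (-11.967,15.39) -> (-19.782,33.801) [heading=293, draw]
RT 135: heading 293 -> 158
Final: pos=(-19.782,33.801), heading=158, 5 segment(s) drawn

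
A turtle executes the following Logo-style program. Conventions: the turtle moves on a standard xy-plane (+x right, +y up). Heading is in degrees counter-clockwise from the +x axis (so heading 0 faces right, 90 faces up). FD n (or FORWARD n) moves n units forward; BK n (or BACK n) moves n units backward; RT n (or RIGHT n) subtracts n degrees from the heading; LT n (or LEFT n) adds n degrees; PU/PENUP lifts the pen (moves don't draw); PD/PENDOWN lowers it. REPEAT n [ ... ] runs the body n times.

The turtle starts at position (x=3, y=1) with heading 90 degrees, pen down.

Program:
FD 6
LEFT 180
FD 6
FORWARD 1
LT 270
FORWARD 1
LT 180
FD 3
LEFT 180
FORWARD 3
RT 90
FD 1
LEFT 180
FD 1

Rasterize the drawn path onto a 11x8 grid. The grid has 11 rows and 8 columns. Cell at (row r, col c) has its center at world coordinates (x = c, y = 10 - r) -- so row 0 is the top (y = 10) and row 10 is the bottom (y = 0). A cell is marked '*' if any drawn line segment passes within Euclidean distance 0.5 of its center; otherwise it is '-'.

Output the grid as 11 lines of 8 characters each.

Answer: --------
--------
--------
---*----
---*----
---*----
---*----
---*----
---*----
--**----
--****--

Derivation:
Segment 0: (3,1) -> (3,7)
Segment 1: (3,7) -> (3,1)
Segment 2: (3,1) -> (3,0)
Segment 3: (3,0) -> (2,0)
Segment 4: (2,0) -> (5,-0)
Segment 5: (5,-0) -> (2,0)
Segment 6: (2,0) -> (2,1)
Segment 7: (2,1) -> (2,0)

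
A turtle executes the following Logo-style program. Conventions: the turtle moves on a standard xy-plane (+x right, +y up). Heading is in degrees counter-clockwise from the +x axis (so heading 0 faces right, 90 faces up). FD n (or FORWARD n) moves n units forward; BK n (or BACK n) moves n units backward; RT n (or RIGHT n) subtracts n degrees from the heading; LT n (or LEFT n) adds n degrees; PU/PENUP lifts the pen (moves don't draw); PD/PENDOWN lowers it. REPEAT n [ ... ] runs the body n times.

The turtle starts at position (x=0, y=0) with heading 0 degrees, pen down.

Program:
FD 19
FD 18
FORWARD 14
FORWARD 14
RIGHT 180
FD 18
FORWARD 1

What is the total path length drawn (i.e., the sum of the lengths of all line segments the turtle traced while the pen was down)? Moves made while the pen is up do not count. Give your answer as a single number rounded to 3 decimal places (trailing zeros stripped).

Answer: 84

Derivation:
Executing turtle program step by step:
Start: pos=(0,0), heading=0, pen down
FD 19: (0,0) -> (19,0) [heading=0, draw]
FD 18: (19,0) -> (37,0) [heading=0, draw]
FD 14: (37,0) -> (51,0) [heading=0, draw]
FD 14: (51,0) -> (65,0) [heading=0, draw]
RT 180: heading 0 -> 180
FD 18: (65,0) -> (47,0) [heading=180, draw]
FD 1: (47,0) -> (46,0) [heading=180, draw]
Final: pos=(46,0), heading=180, 6 segment(s) drawn

Segment lengths:
  seg 1: (0,0) -> (19,0), length = 19
  seg 2: (19,0) -> (37,0), length = 18
  seg 3: (37,0) -> (51,0), length = 14
  seg 4: (51,0) -> (65,0), length = 14
  seg 5: (65,0) -> (47,0), length = 18
  seg 6: (47,0) -> (46,0), length = 1
Total = 84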